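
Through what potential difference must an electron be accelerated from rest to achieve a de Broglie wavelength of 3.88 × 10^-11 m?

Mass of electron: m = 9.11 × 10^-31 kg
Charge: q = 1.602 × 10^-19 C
999 V

From λ = h/√(2mqV), we solve for V:

λ² = h²/(2mqV)
V = h²/(2mqλ²)
V = (6.626 × 10^-34 J·s)² / (2 × 9.11 × 10^-31 kg × 1.602 × 10^-19 C × (3.88 × 10^-11 m)²)
V = 999 V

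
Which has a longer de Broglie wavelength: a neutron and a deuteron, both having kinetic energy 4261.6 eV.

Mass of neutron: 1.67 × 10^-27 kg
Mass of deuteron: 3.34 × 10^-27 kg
The neutron has the longer wavelength.

Using λ = h/√(2mKE):

For neutron: λ₁ = h/√(2m₁KE) = 4.39 × 10^-13 m
For deuteron: λ₂ = h/√(2m₂KE) = 3.10 × 10^-13 m

Since λ ∝ 1/√m at constant kinetic energy, the lighter particle has the longer wavelength.

The neutron has the longer de Broglie wavelength.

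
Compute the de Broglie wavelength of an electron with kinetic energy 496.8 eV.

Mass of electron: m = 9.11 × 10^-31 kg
5.50 × 10^-11 m

Using λ = h/√(2mKE):

First convert KE to Joules: KE = 496.8 eV = 7.960 × 10^-17 J

λ = h/√(2mKE)
λ = (6.626 × 10^-34 J·s) / √(2 × 9.11 × 10^-31 kg × 7.960 × 10^-17 J)
λ = 5.50 × 10^-11 m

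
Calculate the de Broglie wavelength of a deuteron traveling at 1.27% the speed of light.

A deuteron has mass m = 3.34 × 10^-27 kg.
5.21 × 10^-14 m

Using the de Broglie relation λ = h/(mv):

v = 1.27% × c = 3.807 × 10^6 m/s

λ = h/(mv)
λ = (6.626 × 10^-34 J·s) / (3.34 × 10^-27 kg × 3.807 × 10^6 m/s)
λ = 5.21 × 10^-14 m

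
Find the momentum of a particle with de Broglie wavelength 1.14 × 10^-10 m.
5.81 × 10^-24 kg·m/s

From the de Broglie relation λ = h/p, we solve for p:

p = h/λ
p = (6.626 × 10^-34 J·s) / (1.14 × 10^-10 m)
p = 5.81 × 10^-24 kg·m/s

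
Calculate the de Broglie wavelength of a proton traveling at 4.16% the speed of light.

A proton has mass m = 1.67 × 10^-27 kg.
3.18 × 10^-14 m

Using the de Broglie relation λ = h/(mv):

v = 4.16% × c = 1.247 × 10^7 m/s

λ = h/(mv)
λ = (6.626 × 10^-34 J·s) / (1.67 × 10^-27 kg × 1.247 × 10^7 m/s)
λ = 3.18 × 10^-14 m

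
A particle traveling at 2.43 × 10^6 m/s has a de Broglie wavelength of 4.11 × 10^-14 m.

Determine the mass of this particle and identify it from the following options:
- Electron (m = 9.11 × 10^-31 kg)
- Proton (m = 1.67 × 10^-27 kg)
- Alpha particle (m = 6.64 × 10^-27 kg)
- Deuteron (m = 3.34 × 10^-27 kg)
The particle is an alpha particle.

From λ = h/(mv), solve for mass:

m = h/(λv)
m = (6.626 × 10^-34 J·s) / (4.11 × 10^-14 m × 2.43 × 10^6 m/s)
m = 6.63 × 10^-27 kg

Comparing with the listed masses, this is closest to an alpha particle.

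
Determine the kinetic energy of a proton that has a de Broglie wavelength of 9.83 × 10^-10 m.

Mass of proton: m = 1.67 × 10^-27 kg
1.36 × 10^-22 J (or 8.49 × 10^-4 eV)

From λ = h/√(2mKE), we solve for KE:

λ² = h²/(2mKE)
KE = h²/(2mλ²)
KE = (6.626 × 10^-34 J·s)² / (2 × 1.67 × 10^-27 kg × (9.83 × 10^-10 m)²)
KE = 1.36 × 10^-22 J
KE = 8.49 × 10^-4 eV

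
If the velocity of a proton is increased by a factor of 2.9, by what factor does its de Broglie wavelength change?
The wavelength decreases by a factor of 2.9.

From λ = h/(mv), the wavelength is inversely proportional to velocity:

λ ∝ 1/v

If v → 2.9v, then λ → λ/2.9

When velocity is increased by a factor of 2.9, the wavelength decreases by a factor of 2.9.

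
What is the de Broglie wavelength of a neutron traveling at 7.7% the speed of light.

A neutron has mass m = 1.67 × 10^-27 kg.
1.72 × 10^-14 m

Using the de Broglie relation λ = h/(mv):

v = 7.7% × c = 2.308 × 10^7 m/s

λ = h/(mv)
λ = (6.626 × 10^-34 J·s) / (1.67 × 10^-27 kg × 2.308 × 10^7 m/s)
λ = 1.72 × 10^-14 m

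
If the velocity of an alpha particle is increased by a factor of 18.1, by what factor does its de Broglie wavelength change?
The wavelength decreases by a factor of 18.1.

From λ = h/(mv), the wavelength is inversely proportional to velocity:

λ ∝ 1/v

If v → 18.1v, then λ → λ/18.1

When velocity is increased by a factor of 18.1, the wavelength decreases by a factor of 18.1.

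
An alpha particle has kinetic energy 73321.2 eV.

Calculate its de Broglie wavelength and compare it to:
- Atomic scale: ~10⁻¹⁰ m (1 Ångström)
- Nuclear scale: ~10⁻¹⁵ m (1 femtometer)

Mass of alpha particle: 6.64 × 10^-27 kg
λ = 5.30 × 10^-14 m, which is between nuclear and atomic scales.

Using λ = h/√(2mKE):

KE = 73321.2 eV = 1.175 × 10^-14 J

λ = h/√(2mKE)
λ = (6.626 × 10^-34 J·s) / √(2 × 6.64 × 10^-27 kg × 1.175 × 10^-14 J)
λ = 5.30 × 10^-14 m

Comparison:
- Atomic scale (10⁻¹⁰ m): λ is 0.00053× this size
- Nuclear scale (10⁻¹⁵ m): λ is 53× this size

The wavelength is between nuclear and atomic scales.

This wavelength is appropriate for probing atomic structure but too large for nuclear physics experiments.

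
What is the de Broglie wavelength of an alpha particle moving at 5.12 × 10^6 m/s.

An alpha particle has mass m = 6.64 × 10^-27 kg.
1.95 × 10^-14 m

Using the de Broglie relation λ = h/(mv):

λ = h/(mv)
λ = (6.626 × 10^-34 J·s) / (6.64 × 10^-27 kg × 5.12 × 10^6 m/s)
λ = 1.95 × 10^-14 m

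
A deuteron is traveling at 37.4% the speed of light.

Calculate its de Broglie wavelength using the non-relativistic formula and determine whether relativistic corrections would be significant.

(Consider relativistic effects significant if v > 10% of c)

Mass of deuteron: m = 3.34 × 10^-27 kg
Yes, relativistic corrections are needed.

Using the non-relativistic de Broglie formula λ = h/(mv):

v = 37.4% × c = 1.121 × 10^8 m/s

λ = h/(mv)
λ = (6.626 × 10^-34 J·s) / (3.34 × 10^-27 kg × 1.121 × 10^8 m/s)
λ = 1.77 × 10^-15 m

Since v = 37.4% of c > 10% of c, relativistic corrections ARE significant and the actual wavelength would differ from this non-relativistic estimate.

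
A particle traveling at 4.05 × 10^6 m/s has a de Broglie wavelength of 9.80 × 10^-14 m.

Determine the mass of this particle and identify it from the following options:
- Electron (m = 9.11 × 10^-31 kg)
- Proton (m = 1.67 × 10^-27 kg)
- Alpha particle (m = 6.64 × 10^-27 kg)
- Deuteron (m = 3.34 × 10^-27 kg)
The particle is a proton.

From λ = h/(mv), solve for mass:

m = h/(λv)
m = (6.626 × 10^-34 J·s) / (9.80 × 10^-14 m × 4.05 × 10^6 m/s)
m = 1.67 × 10^-27 kg

Comparing with the listed masses, this is closest to a proton.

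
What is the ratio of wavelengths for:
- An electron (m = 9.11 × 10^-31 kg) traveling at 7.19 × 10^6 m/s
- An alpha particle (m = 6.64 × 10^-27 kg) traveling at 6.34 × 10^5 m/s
λ₁/λ₂ = 643

Using λ = h/(mv):

λ₁ = h/(m₁v₁) = 1.01 × 10^-10 m
λ₂ = h/(m₂v₂) = 1.57 × 10^-13 m

Ratio λ₁/λ₂ = (m₂v₂)/(m₁v₁)
         = (6.64 × 10^-27 kg × 6.34 × 10^5 m/s) / (9.11 × 10^-31 kg × 7.19 × 10^6 m/s)
         = 643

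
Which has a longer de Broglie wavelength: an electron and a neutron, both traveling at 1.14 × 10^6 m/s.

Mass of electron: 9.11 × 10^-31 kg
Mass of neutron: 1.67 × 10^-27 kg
The electron has the longer wavelength.

Using λ = h/(mv), since both particles have the same velocity, the wavelength depends only on mass.

For electron: λ₁ = h/(m₁v) = 6.38 × 10^-10 m
For neutron: λ₂ = h/(m₂v) = 3.48 × 10^-13 m

Since λ ∝ 1/m at constant velocity, the lighter particle has the longer wavelength.

The electron has the longer de Broglie wavelength.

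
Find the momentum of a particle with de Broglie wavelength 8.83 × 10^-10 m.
7.50 × 10^-25 kg·m/s

From the de Broglie relation λ = h/p, we solve for p:

p = h/λ
p = (6.626 × 10^-34 J·s) / (8.83 × 10^-10 m)
p = 7.50 × 10^-25 kg·m/s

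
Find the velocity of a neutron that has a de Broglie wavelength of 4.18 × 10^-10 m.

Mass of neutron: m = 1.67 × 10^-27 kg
9.49 × 10^2 m/s

From the de Broglie relation λ = h/(mv), we solve for v:

v = h/(mλ)
v = (6.626 × 10^-34 J·s) / (1.67 × 10^-27 kg × 4.18 × 10^-10 m)
v = 9.49 × 10^2 m/s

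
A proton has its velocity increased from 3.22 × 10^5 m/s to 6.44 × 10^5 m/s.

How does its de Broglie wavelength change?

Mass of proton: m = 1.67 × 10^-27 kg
The wavelength decreases by a factor of 2.

Using λ = h/(mv):

Initial wavelength: λ₁ = h/(mv₁) = 1.23 × 10^-12 m
Final wavelength: λ₂ = h/(mv₂) = 6.16 × 10^-13 m

Since λ ∝ 1/v, when velocity increases by a factor of 2, the wavelength decreases by a factor of 2.

λ₂/λ₁ = v₁/v₂ = 1/2

The wavelength decreases by a factor of 2.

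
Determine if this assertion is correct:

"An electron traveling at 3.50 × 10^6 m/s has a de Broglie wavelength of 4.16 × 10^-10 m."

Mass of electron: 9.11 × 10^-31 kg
False

The claim is incorrect.

Using λ = h/(mv):
λ = (6.626 × 10^-34 J·s) / (9.11 × 10^-31 kg × 3.50 × 10^6 m/s)
λ = 2.08 × 10^-10 m

The actual wavelength differs from the claimed 4.16 × 10^-10 m.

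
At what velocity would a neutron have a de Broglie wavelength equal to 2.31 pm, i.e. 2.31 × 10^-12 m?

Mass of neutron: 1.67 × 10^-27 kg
1.72 × 10^5 m/s

From λ = h/(mv), solve for v:

v = h/(mλ)
v = (6.626 × 10^-34 J·s) / (1.67 × 10^-27 kg × 2.31 × 10^-12 m)
v = 1.72 × 10^5 m/s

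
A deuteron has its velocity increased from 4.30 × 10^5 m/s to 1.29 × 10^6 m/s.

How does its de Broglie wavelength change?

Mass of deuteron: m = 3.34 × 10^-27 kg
The wavelength decreases by a factor of 3.

Using λ = h/(mv):

Initial wavelength: λ₁ = h/(mv₁) = 4.61 × 10^-13 m
Final wavelength: λ₂ = h/(mv₂) = 1.54 × 10^-13 m

Since λ ∝ 1/v, when velocity increases by a factor of 3, the wavelength decreases by a factor of 3.

λ₂/λ₁ = v₁/v₂ = 1/3

The wavelength decreases by a factor of 3.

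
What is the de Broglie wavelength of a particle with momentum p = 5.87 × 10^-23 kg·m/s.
1.13 × 10^-11 m

Using the de Broglie relation λ = h/p:

λ = h/p
λ = (6.626 × 10^-34 J·s) / (5.87 × 10^-23 kg·m/s)
λ = 1.13 × 10^-11 m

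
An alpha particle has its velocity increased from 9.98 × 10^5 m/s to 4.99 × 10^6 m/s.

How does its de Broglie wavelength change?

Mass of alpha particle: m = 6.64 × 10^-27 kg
The wavelength decreases by a factor of 5.

Using λ = h/(mv):

Initial wavelength: λ₁ = h/(mv₁) = 1.00 × 10^-13 m
Final wavelength: λ₂ = h/(mv₂) = 2.00 × 10^-14 m

Since λ ∝ 1/v, when velocity increases by a factor of 5, the wavelength decreases by a factor of 5.

λ₂/λ₁ = v₁/v₂ = 1/5

The wavelength decreases by a factor of 5.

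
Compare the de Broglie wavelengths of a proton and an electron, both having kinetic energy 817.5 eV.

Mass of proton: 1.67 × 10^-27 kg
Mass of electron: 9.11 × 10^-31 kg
The electron has the longer wavelength.

Using λ = h/√(2mKE):

For proton: λ₁ = h/√(2m₁KE) = 1.00 × 10^-12 m
For electron: λ₂ = h/√(2m₂KE) = 4.29 × 10^-11 m

Since λ ∝ 1/√m at constant kinetic energy, the lighter particle has the longer wavelength.

The electron has the longer de Broglie wavelength.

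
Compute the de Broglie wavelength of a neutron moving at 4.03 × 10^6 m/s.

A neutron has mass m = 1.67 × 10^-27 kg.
9.85 × 10^-14 m

Using the de Broglie relation λ = h/(mv):

λ = h/(mv)
λ = (6.626 × 10^-34 J·s) / (1.67 × 10^-27 kg × 4.03 × 10^6 m/s)
λ = 9.85 × 10^-14 m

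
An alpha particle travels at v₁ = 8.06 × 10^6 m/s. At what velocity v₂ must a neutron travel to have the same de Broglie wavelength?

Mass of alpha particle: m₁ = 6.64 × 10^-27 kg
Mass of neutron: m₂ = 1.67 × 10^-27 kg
v₂ = 3.20 × 10^7 m/s

For equal de Broglie wavelengths: λ₁ = λ₂

h/(m₁v₁) = h/(m₂v₂)
m₁v₁ = m₂v₂
v₂ = v₁ · (m₁/m₂)

v₂ = 8.06 × 10^6 m/s × (6.64 × 10^-27 kg / 1.67 × 10^-27 kg)
v₂ = 3.20 × 10^7 m/s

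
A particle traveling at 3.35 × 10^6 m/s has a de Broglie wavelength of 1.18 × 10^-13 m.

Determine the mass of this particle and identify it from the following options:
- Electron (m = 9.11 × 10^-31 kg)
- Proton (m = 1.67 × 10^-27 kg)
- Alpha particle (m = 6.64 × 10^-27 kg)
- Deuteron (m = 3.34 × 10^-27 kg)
The particle is a proton.

From λ = h/(mv), solve for mass:

m = h/(λv)
m = (6.626 × 10^-34 J·s) / (1.18 × 10^-13 m × 3.35 × 10^6 m/s)
m = 1.68 × 10^-27 kg

Comparing with the listed masses, this is closest to a proton.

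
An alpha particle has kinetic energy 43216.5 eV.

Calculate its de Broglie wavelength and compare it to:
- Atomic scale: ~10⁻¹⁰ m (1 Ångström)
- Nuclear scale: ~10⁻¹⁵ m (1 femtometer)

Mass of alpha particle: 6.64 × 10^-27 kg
λ = 6.91 × 10^-14 m, which is between nuclear and atomic scales.

Using λ = h/√(2mKE):

KE = 43216.5 eV = 6.924 × 10^-15 J

λ = h/√(2mKE)
λ = (6.626 × 10^-34 J·s) / √(2 × 6.64 × 10^-27 kg × 6.924 × 10^-15 J)
λ = 6.91 × 10^-14 m

Comparison:
- Atomic scale (10⁻¹⁰ m): λ is 0.00069× this size
- Nuclear scale (10⁻¹⁵ m): λ is 69× this size

The wavelength is between nuclear and atomic scales.

This wavelength is appropriate for probing atomic structure but too large for nuclear physics experiments.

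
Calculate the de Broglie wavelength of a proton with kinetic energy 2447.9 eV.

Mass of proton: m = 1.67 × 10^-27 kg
5.79 × 10^-13 m

Using λ = h/√(2mKE):

First convert KE to Joules: KE = 2447.9 eV = 3.922 × 10^-16 J

λ = h/√(2mKE)
λ = (6.626 × 10^-34 J·s) / √(2 × 1.67 × 10^-27 kg × 3.922 × 10^-16 J)
λ = 5.79 × 10^-13 m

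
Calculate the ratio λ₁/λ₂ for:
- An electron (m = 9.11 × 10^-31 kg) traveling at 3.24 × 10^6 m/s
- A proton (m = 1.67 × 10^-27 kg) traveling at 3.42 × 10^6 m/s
λ₁/λ₂ = 1.93 × 10^3

Using λ = h/(mv):

λ₁ = h/(m₁v₁) = 2.24 × 10^-10 m
λ₂ = h/(m₂v₂) = 1.16 × 10^-13 m

Ratio λ₁/λ₂ = (m₂v₂)/(m₁v₁)
         = (1.67 × 10^-27 kg × 3.42 × 10^6 m/s) / (9.11 × 10^-31 kg × 3.24 × 10^6 m/s)
         = 1.93 × 10^3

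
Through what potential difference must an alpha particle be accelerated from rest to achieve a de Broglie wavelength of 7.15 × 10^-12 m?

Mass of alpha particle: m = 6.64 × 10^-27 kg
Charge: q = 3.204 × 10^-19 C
2.02 V

From λ = h/√(2mqV), we solve for V:

λ² = h²/(2mqV)
V = h²/(2mqλ²)
V = (6.626 × 10^-34 J·s)² / (2 × 6.64 × 10^-27 kg × 3.204 × 10^-19 C × (7.15 × 10^-12 m)²)
V = 2.02 V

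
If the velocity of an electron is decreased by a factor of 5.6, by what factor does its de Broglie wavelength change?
The wavelength increases by a factor of 5.6.

From λ = h/(mv), the wavelength is inversely proportional to velocity:

λ ∝ 1/v

If v → v/5.6, then λ → 5.6λ

When velocity is decreased by a factor of 5.6, the wavelength increases by a factor of 5.6.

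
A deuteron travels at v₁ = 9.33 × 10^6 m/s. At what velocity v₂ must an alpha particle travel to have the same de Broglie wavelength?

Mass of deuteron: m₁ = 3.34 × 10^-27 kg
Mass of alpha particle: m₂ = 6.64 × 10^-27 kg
v₂ = 4.69 × 10^6 m/s

For equal de Broglie wavelengths: λ₁ = λ₂

h/(m₁v₁) = h/(m₂v₂)
m₁v₁ = m₂v₂
v₂ = v₁ · (m₁/m₂)

v₂ = 9.33 × 10^6 m/s × (3.34 × 10^-27 kg / 6.64 × 10^-27 kg)
v₂ = 4.69 × 10^6 m/s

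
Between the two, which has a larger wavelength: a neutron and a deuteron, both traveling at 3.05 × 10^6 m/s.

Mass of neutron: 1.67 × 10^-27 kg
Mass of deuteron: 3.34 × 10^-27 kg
The neutron has the longer wavelength.

Using λ = h/(mv), since both particles have the same velocity, the wavelength depends only on mass.

For neutron: λ₁ = h/(m₁v) = 1.30 × 10^-13 m
For deuteron: λ₂ = h/(m₂v) = 6.50 × 10^-14 m

Since λ ∝ 1/m at constant velocity, the lighter particle has the longer wavelength.

The neutron has the longer de Broglie wavelength.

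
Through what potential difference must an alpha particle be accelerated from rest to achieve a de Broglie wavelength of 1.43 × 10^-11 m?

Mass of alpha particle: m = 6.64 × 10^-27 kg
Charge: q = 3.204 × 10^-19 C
5.05 × 10^-1 V

From λ = h/√(2mqV), we solve for V:

λ² = h²/(2mqV)
V = h²/(2mqλ²)
V = (6.626 × 10^-34 J·s)² / (2 × 6.64 × 10^-27 kg × 3.204 × 10^-19 C × (1.43 × 10^-11 m)²)
V = 5.05 × 10^-1 V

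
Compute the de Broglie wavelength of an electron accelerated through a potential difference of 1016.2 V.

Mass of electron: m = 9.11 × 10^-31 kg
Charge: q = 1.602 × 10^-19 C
3.85 × 10^-11 m

When a particle is accelerated through voltage V, it gains kinetic energy KE = qV.

The de Broglie wavelength is then λ = h/√(2mqV):

λ = h/√(2mqV)
λ = (6.626 × 10^-34 J·s) / √(2 × 9.11 × 10^-31 kg × 1.602 × 10^-19 C × 1016.2 V)
λ = 3.85 × 10^-11 m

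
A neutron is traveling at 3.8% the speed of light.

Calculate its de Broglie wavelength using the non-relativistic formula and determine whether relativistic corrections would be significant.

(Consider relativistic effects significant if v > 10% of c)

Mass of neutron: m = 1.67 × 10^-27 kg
No, relativistic corrections are not needed.

Using the non-relativistic de Broglie formula λ = h/(mv):

v = 3.8% × c = 1.139 × 10^7 m/s

λ = h/(mv)
λ = (6.626 × 10^-34 J·s) / (1.67 × 10^-27 kg × 1.139 × 10^7 m/s)
λ = 3.48 × 10^-14 m

Since v = 3.8% of c < 10% of c, relativistic corrections are NOT significant and this non-relativistic result is a good approximation.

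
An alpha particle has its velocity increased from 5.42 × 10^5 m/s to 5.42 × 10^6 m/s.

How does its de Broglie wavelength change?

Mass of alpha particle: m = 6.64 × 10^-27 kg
The wavelength decreases by a factor of 10.

Using λ = h/(mv):

Initial wavelength: λ₁ = h/(mv₁) = 1.84 × 10^-13 m
Final wavelength: λ₂ = h/(mv₂) = 1.84 × 10^-14 m

Since λ ∝ 1/v, when velocity increases by a factor of 10, the wavelength decreases by a factor of 10.

λ₂/λ₁ = v₁/v₂ = 1/10

The wavelength decreases by a factor of 10.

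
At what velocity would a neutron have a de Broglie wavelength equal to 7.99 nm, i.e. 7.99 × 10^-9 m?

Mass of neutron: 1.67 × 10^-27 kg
4.97 × 10^1 m/s

From λ = h/(mv), solve for v:

v = h/(mλ)
v = (6.626 × 10^-34 J·s) / (1.67 × 10^-27 kg × 7.99 × 10^-9 m)
v = 4.97 × 10^1 m/s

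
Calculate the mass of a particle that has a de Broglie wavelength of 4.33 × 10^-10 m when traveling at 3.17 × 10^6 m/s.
4.83 × 10^-31 kg

From the de Broglie relation λ = h/(mv), we solve for m:

m = h/(λv)
m = (6.626 × 10^-34 J·s) / (4.33 × 10^-10 m × 3.17 × 10^6 m/s)
m = 4.83 × 10^-31 kg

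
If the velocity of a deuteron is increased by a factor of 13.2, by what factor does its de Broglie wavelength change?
The wavelength decreases by a factor of 13.2.

From λ = h/(mv), the wavelength is inversely proportional to velocity:

λ ∝ 1/v

If v → 13.2v, then λ → λ/13.2

When velocity is increased by a factor of 13.2, the wavelength decreases by a factor of 13.2.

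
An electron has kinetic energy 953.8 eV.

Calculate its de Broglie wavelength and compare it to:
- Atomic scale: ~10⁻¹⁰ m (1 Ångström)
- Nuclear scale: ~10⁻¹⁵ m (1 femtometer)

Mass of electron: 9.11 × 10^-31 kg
λ = 3.97 × 10^-11 m, which is between nuclear and atomic scales.

Using λ = h/√(2mKE):

KE = 953.8 eV = 1.528 × 10^-16 J

λ = h/√(2mKE)
λ = (6.626 × 10^-34 J·s) / √(2 × 9.11 × 10^-31 kg × 1.528 × 10^-16 J)
λ = 3.97 × 10^-11 m

Comparison:
- Atomic scale (10⁻¹⁰ m): λ is 0.4× this size
- Nuclear scale (10⁻¹⁵ m): λ is 4e+04× this size

The wavelength is between nuclear and atomic scales.

This wavelength is appropriate for probing atomic structure but too large for nuclear physics experiments.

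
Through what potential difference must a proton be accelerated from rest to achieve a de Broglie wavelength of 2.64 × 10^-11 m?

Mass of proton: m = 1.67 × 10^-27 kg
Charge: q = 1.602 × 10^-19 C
1.18 V

From λ = h/√(2mqV), we solve for V:

λ² = h²/(2mqV)
V = h²/(2mqλ²)
V = (6.626 × 10^-34 J·s)² / (2 × 1.67 × 10^-27 kg × 1.602 × 10^-19 C × (2.64 × 10^-11 m)²)
V = 1.18 V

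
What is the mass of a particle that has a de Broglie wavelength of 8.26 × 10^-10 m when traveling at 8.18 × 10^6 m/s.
9.81 × 10^-32 kg

From the de Broglie relation λ = h/(mv), we solve for m:

m = h/(λv)
m = (6.626 × 10^-34 J·s) / (8.26 × 10^-10 m × 8.18 × 10^6 m/s)
m = 9.81 × 10^-32 kg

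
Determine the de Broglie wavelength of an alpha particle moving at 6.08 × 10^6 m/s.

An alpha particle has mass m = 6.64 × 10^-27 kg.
1.64 × 10^-14 m

Using the de Broglie relation λ = h/(mv):

λ = h/(mv)
λ = (6.626 × 10^-34 J·s) / (6.64 × 10^-27 kg × 6.08 × 10^6 m/s)
λ = 1.64 × 10^-14 m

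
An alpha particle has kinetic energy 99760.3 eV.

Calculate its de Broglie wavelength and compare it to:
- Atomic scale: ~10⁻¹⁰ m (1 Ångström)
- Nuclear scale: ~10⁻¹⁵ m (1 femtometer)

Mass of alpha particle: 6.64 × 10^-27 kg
λ = 4.55 × 10^-14 m, which is between nuclear and atomic scales.

Using λ = h/√(2mKE):

KE = 99760.3 eV = 1.598 × 10^-14 J

λ = h/√(2mKE)
λ = (6.626 × 10^-34 J·s) / √(2 × 6.64 × 10^-27 kg × 1.598 × 10^-14 J)
λ = 4.55 × 10^-14 m

Comparison:
- Atomic scale (10⁻¹⁰ m): λ is 0.00045× this size
- Nuclear scale (10⁻¹⁵ m): λ is 45× this size

The wavelength is between nuclear and atomic scales.

This wavelength is appropriate for probing atomic structure but too large for nuclear physics experiments.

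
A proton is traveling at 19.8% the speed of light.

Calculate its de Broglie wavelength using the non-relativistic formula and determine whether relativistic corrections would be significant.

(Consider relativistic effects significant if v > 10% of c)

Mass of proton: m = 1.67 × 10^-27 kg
Yes, relativistic corrections are needed.

Using the non-relativistic de Broglie formula λ = h/(mv):

v = 19.8% × c = 5.936 × 10^7 m/s

λ = h/(mv)
λ = (6.626 × 10^-34 J·s) / (1.67 × 10^-27 kg × 5.936 × 10^7 m/s)
λ = 6.68 × 10^-15 m

Since v = 19.8% of c > 10% of c, relativistic corrections ARE significant and the actual wavelength would differ from this non-relativistic estimate.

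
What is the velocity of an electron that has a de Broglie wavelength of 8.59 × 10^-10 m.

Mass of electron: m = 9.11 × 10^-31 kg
8.47 × 10^5 m/s

From the de Broglie relation λ = h/(mv), we solve for v:

v = h/(mλ)
v = (6.626 × 10^-34 J·s) / (9.11 × 10^-31 kg × 8.59 × 10^-10 m)
v = 8.47 × 10^5 m/s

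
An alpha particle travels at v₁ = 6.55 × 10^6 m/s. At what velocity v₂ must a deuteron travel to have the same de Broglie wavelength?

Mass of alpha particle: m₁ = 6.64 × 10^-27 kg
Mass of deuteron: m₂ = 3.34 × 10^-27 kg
v₂ = 1.30 × 10^7 m/s

For equal de Broglie wavelengths: λ₁ = λ₂

h/(m₁v₁) = h/(m₂v₂)
m₁v₁ = m₂v₂
v₂ = v₁ · (m₁/m₂)

v₂ = 6.55 × 10^6 m/s × (6.64 × 10^-27 kg / 3.34 × 10^-27 kg)
v₂ = 1.30 × 10^7 m/s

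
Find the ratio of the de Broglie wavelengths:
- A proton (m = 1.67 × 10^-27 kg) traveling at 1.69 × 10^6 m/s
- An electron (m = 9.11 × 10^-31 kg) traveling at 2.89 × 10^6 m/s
λ₁/λ₂ = 9.33 × 10^-4

Using λ = h/(mv):

λ₁ = h/(m₁v₁) = 2.35 × 10^-13 m
λ₂ = h/(m₂v₂) = 2.52 × 10^-10 m

Ratio λ₁/λ₂ = (m₂v₂)/(m₁v₁)
         = (9.11 × 10^-31 kg × 2.89 × 10^6 m/s) / (1.67 × 10^-27 kg × 1.69 × 10^6 m/s)
         = 9.33 × 10^-4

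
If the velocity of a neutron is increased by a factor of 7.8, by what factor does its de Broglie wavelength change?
The wavelength decreases by a factor of 7.8.

From λ = h/(mv), the wavelength is inversely proportional to velocity:

λ ∝ 1/v

If v → 7.8v, then λ → λ/7.8

When velocity is increased by a factor of 7.8, the wavelength decreases by a factor of 7.8.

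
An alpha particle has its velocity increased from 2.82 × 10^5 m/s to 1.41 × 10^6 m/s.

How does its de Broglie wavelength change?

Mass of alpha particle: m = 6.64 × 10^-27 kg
The wavelength decreases by a factor of 5.

Using λ = h/(mv):

Initial wavelength: λ₁ = h/(mv₁) = 3.54 × 10^-13 m
Final wavelength: λ₂ = h/(mv₂) = 7.08 × 10^-14 m

Since λ ∝ 1/v, when velocity increases by a factor of 5, the wavelength decreases by a factor of 5.

λ₂/λ₁ = v₁/v₂ = 1/5

The wavelength decreases by a factor of 5.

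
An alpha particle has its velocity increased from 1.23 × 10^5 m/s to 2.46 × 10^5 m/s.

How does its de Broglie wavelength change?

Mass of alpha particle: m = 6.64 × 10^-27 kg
The wavelength decreases by a factor of 2.

Using λ = h/(mv):

Initial wavelength: λ₁ = h/(mv₁) = 8.11 × 10^-13 m
Final wavelength: λ₂ = h/(mv₂) = 4.06 × 10^-13 m

Since λ ∝ 1/v, when velocity increases by a factor of 2, the wavelength decreases by a factor of 2.

λ₂/λ₁ = v₁/v₂ = 1/2

The wavelength decreases by a factor of 2.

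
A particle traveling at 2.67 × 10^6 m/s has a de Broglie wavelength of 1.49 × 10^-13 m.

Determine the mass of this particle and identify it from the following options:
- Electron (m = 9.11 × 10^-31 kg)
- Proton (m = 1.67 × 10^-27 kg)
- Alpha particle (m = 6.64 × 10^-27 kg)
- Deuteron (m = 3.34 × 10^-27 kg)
The particle is a proton.

From λ = h/(mv), solve for mass:

m = h/(λv)
m = (6.626 × 10^-34 J·s) / (1.49 × 10^-13 m × 2.67 × 10^6 m/s)
m = 1.67 × 10^-27 kg

Comparing with the listed masses, this is closest to a proton.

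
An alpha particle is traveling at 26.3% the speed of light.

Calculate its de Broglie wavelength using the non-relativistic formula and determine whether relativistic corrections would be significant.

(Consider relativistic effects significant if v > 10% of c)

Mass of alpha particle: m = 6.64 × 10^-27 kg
Yes, relativistic corrections are needed.

Using the non-relativistic de Broglie formula λ = h/(mv):

v = 26.3% × c = 7.885 × 10^7 m/s

λ = h/(mv)
λ = (6.626 × 10^-34 J·s) / (6.64 × 10^-27 kg × 7.885 × 10^7 m/s)
λ = 1.27 × 10^-15 m

Since v = 26.3% of c > 10% of c, relativistic corrections ARE significant and the actual wavelength would differ from this non-relativistic estimate.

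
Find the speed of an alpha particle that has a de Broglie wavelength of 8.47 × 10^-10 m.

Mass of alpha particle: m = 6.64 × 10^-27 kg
1.18 × 10^2 m/s

From the de Broglie relation λ = h/(mv), we solve for v:

v = h/(mλ)
v = (6.626 × 10^-34 J·s) / (6.64 × 10^-27 kg × 8.47 × 10^-10 m)
v = 1.18 × 10^2 m/s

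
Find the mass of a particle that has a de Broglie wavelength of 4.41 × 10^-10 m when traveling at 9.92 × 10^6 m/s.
1.51 × 10^-31 kg

From the de Broglie relation λ = h/(mv), we solve for m:

m = h/(λv)
m = (6.626 × 10^-34 J·s) / (4.41 × 10^-10 m × 9.92 × 10^6 m/s)
m = 1.51 × 10^-31 kg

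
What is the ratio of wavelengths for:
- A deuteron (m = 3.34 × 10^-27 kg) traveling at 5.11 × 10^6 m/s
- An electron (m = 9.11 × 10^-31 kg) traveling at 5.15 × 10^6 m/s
λ₁/λ₂ = 2.75 × 10^-4

Using λ = h/(mv):

λ₁ = h/(m₁v₁) = 3.88 × 10^-14 m
λ₂ = h/(m₂v₂) = 1.41 × 10^-10 m

Ratio λ₁/λ₂ = (m₂v₂)/(m₁v₁)
         = (9.11 × 10^-31 kg × 5.15 × 10^6 m/s) / (3.34 × 10^-27 kg × 5.11 × 10^6 m/s)
         = 2.75 × 10^-4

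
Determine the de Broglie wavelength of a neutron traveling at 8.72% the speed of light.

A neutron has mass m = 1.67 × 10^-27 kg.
1.52 × 10^-14 m

Using the de Broglie relation λ = h/(mv):

v = 8.72% × c = 2.614 × 10^7 m/s

λ = h/(mv)
λ = (6.626 × 10^-34 J·s) / (1.67 × 10^-27 kg × 2.614 × 10^7 m/s)
λ = 1.52 × 10^-14 m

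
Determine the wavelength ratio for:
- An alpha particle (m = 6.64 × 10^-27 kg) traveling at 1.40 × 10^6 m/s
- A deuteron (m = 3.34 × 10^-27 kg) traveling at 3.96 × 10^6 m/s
λ₁/λ₂ = 1.42

Using λ = h/(mv):

λ₁ = h/(m₁v₁) = 7.13 × 10^-14 m
λ₂ = h/(m₂v₂) = 5.01 × 10^-14 m

Ratio λ₁/λ₂ = (m₂v₂)/(m₁v₁)
         = (3.34 × 10^-27 kg × 3.96 × 10^6 m/s) / (6.64 × 10^-27 kg × 1.40 × 10^6 m/s)
         = 1.42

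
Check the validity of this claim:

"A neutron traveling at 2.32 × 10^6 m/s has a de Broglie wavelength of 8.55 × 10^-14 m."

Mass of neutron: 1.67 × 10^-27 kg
False

The claim is incorrect.

Using λ = h/(mv):
λ = (6.626 × 10^-34 J·s) / (1.67 × 10^-27 kg × 2.32 × 10^6 m/s)
λ = 1.71 × 10^-13 m

The actual wavelength differs from the claimed 8.55 × 10^-14 m.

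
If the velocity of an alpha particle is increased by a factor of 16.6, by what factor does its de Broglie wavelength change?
The wavelength decreases by a factor of 16.6.

From λ = h/(mv), the wavelength is inversely proportional to velocity:

λ ∝ 1/v

If v → 16.6v, then λ → λ/16.6

When velocity is increased by a factor of 16.6, the wavelength decreases by a factor of 16.6.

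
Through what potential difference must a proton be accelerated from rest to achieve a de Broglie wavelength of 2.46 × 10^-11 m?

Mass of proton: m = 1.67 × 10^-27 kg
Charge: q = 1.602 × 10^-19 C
1.36 V

From λ = h/√(2mqV), we solve for V:

λ² = h²/(2mqV)
V = h²/(2mqλ²)
V = (6.626 × 10^-34 J·s)² / (2 × 1.67 × 10^-27 kg × 1.602 × 10^-19 C × (2.46 × 10^-11 m)²)
V = 1.36 V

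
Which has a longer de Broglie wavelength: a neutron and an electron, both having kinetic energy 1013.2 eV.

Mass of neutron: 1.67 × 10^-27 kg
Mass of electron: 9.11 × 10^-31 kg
The electron has the longer wavelength.

Using λ = h/√(2mKE):

For neutron: λ₁ = h/√(2m₁KE) = 9.00 × 10^-13 m
For electron: λ₂ = h/√(2m₂KE) = 3.85 × 10^-11 m

Since λ ∝ 1/√m at constant kinetic energy, the lighter particle has the longer wavelength.

The electron has the longer de Broglie wavelength.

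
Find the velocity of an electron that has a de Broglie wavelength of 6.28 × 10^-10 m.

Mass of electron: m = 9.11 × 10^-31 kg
1.16 × 10^6 m/s

From the de Broglie relation λ = h/(mv), we solve for v:

v = h/(mλ)
v = (6.626 × 10^-34 J·s) / (9.11 × 10^-31 kg × 6.28 × 10^-10 m)
v = 1.16 × 10^6 m/s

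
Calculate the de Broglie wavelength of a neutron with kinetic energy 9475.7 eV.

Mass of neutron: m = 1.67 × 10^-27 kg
2.94 × 10^-13 m

Using λ = h/√(2mKE):

First convert KE to Joules: KE = 9475.7 eV = 1.518 × 10^-15 J

λ = h/√(2mKE)
λ = (6.626 × 10^-34 J·s) / √(2 × 1.67 × 10^-27 kg × 1.518 × 10^-15 J)
λ = 2.94 × 10^-13 m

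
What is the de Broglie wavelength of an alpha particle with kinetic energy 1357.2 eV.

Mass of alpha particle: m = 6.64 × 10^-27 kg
3.90 × 10^-13 m

Using λ = h/√(2mKE):

First convert KE to Joules: KE = 1357.2 eV = 2.174 × 10^-16 J

λ = h/√(2mKE)
λ = (6.626 × 10^-34 J·s) / √(2 × 6.64 × 10^-27 kg × 2.174 × 10^-16 J)
λ = 3.90 × 10^-13 m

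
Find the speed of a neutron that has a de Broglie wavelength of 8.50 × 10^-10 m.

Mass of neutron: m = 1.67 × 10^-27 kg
4.67 × 10^2 m/s

From the de Broglie relation λ = h/(mv), we solve for v:

v = h/(mλ)
v = (6.626 × 10^-34 J·s) / (1.67 × 10^-27 kg × 8.50 × 10^-10 m)
v = 4.67 × 10^2 m/s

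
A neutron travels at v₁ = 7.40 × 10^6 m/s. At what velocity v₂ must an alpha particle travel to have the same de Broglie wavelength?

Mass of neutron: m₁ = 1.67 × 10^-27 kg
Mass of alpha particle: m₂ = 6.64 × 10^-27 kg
v₂ = 1.86 × 10^6 m/s

For equal de Broglie wavelengths: λ₁ = λ₂

h/(m₁v₁) = h/(m₂v₂)
m₁v₁ = m₂v₂
v₂ = v₁ · (m₁/m₂)

v₂ = 7.40 × 10^6 m/s × (1.67 × 10^-27 kg / 6.64 × 10^-27 kg)
v₂ = 1.86 × 10^6 m/s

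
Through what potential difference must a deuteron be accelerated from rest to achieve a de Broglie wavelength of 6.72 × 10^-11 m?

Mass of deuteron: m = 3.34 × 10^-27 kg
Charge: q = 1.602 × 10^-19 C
9.09 × 10^-2 V

From λ = h/√(2mqV), we solve for V:

λ² = h²/(2mqV)
V = h²/(2mqλ²)
V = (6.626 × 10^-34 J·s)² / (2 × 3.34 × 10^-27 kg × 1.602 × 10^-19 C × (6.72 × 10^-11 m)²)
V = 9.09 × 10^-2 V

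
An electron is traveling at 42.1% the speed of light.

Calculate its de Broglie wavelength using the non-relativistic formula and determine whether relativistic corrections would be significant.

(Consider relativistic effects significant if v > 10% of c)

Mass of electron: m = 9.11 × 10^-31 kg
Yes, relativistic corrections are needed.

Using the non-relativistic de Broglie formula λ = h/(mv):

v = 42.1% × c = 1.262 × 10^8 m/s

λ = h/(mv)
λ = (6.626 × 10^-34 J·s) / (9.11 × 10^-31 kg × 1.262 × 10^8 m/s)
λ = 5.76 × 10^-12 m

Since v = 42.1% of c > 10% of c, relativistic corrections ARE significant and the actual wavelength would differ from this non-relativistic estimate.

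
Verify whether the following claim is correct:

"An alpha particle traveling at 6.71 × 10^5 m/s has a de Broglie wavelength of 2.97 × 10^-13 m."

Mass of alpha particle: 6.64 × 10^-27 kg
False

The claim is incorrect.

Using λ = h/(mv):
λ = (6.626 × 10^-34 J·s) / (6.64 × 10^-27 kg × 6.71 × 10^5 m/s)
λ = 1.49 × 10^-13 m

The actual wavelength differs from the claimed 2.97 × 10^-13 m.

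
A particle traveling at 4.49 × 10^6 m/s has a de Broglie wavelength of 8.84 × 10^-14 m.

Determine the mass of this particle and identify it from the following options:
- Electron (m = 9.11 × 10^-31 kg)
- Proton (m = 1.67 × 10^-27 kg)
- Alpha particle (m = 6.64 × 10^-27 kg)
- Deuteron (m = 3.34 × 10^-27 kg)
The particle is a proton.

From λ = h/(mv), solve for mass:

m = h/(λv)
m = (6.626 × 10^-34 J·s) / (8.84 × 10^-14 m × 4.49 × 10^6 m/s)
m = 1.67 × 10^-27 kg

Comparing with the listed masses, this is closest to a proton.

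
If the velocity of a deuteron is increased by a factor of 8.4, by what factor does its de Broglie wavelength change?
The wavelength decreases by a factor of 8.4.

From λ = h/(mv), the wavelength is inversely proportional to velocity:

λ ∝ 1/v

If v → 8.4v, then λ → λ/8.4

When velocity is increased by a factor of 8.4, the wavelength decreases by a factor of 8.4.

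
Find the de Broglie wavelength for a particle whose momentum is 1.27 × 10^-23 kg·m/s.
5.22 × 10^-11 m

Using the de Broglie relation λ = h/p:

λ = h/p
λ = (6.626 × 10^-34 J·s) / (1.27 × 10^-23 kg·m/s)
λ = 5.22 × 10^-11 m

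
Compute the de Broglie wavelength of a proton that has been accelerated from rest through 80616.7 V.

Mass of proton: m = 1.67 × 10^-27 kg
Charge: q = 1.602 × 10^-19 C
1.01 × 10^-13 m

When a particle is accelerated through voltage V, it gains kinetic energy KE = qV.

The de Broglie wavelength is then λ = h/√(2mqV):

λ = h/√(2mqV)
λ = (6.626 × 10^-34 J·s) / √(2 × 1.67 × 10^-27 kg × 1.602 × 10^-19 C × 80616.7 V)
λ = 1.01 × 10^-13 m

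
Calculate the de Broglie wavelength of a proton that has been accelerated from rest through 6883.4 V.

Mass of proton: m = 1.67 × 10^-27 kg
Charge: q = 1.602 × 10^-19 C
3.45 × 10^-13 m

When a particle is accelerated through voltage V, it gains kinetic energy KE = qV.

The de Broglie wavelength is then λ = h/√(2mqV):

λ = h/√(2mqV)
λ = (6.626 × 10^-34 J·s) / √(2 × 1.67 × 10^-27 kg × 1.602 × 10^-19 C × 6883.4 V)
λ = 3.45 × 10^-13 m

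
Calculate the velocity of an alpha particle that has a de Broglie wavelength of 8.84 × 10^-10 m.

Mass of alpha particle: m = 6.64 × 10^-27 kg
1.13 × 10^2 m/s

From the de Broglie relation λ = h/(mv), we solve for v:

v = h/(mλ)
v = (6.626 × 10^-34 J·s) / (6.64 × 10^-27 kg × 8.84 × 10^-10 m)
v = 1.13 × 10^2 m/s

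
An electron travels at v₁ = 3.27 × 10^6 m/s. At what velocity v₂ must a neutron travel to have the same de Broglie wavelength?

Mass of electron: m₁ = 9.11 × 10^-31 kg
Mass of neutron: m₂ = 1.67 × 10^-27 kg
v₂ = 1.78 × 10^3 m/s

For equal de Broglie wavelengths: λ₁ = λ₂

h/(m₁v₁) = h/(m₂v₂)
m₁v₁ = m₂v₂
v₂ = v₁ · (m₁/m₂)

v₂ = 3.27 × 10^6 m/s × (9.11 × 10^-31 kg / 1.67 × 10^-27 kg)
v₂ = 1.78 × 10^3 m/s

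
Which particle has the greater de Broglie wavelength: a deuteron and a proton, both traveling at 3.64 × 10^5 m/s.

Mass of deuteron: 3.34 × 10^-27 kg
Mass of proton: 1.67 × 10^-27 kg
The proton has the longer wavelength.

Using λ = h/(mv), since both particles have the same velocity, the wavelength depends only on mass.

For deuteron: λ₁ = h/(m₁v) = 5.45 × 10^-13 m
For proton: λ₂ = h/(m₂v) = 1.09 × 10^-12 m

Since λ ∝ 1/m at constant velocity, the lighter particle has the longer wavelength.

The proton has the longer de Broglie wavelength.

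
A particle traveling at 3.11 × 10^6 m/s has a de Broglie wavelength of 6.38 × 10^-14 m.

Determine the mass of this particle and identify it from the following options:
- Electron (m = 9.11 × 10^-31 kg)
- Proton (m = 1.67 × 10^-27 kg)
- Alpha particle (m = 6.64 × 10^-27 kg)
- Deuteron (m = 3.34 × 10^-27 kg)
The particle is a deuteron.

From λ = h/(mv), solve for mass:

m = h/(λv)
m = (6.626 × 10^-34 J·s) / (6.38 × 10^-14 m × 3.11 × 10^6 m/s)
m = 3.34 × 10^-27 kg

Comparing with the listed masses, this is closest to a deuteron.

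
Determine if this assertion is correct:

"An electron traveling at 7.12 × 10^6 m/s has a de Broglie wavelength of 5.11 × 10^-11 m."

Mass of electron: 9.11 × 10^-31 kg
False

The claim is incorrect.

Using λ = h/(mv):
λ = (6.626 × 10^-34 J·s) / (9.11 × 10^-31 kg × 7.12 × 10^6 m/s)
λ = 1.02 × 10^-10 m

The actual wavelength differs from the claimed 5.11 × 10^-11 m.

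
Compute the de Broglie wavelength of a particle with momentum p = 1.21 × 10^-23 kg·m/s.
5.48 × 10^-11 m

Using the de Broglie relation λ = h/p:

λ = h/p
λ = (6.626 × 10^-34 J·s) / (1.21 × 10^-23 kg·m/s)
λ = 5.48 × 10^-11 m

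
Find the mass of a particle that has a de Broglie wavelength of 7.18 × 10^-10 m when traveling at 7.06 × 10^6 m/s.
1.31 × 10^-31 kg

From the de Broglie relation λ = h/(mv), we solve for m:

m = h/(λv)
m = (6.626 × 10^-34 J·s) / (7.18 × 10^-10 m × 7.06 × 10^6 m/s)
m = 1.31 × 10^-31 kg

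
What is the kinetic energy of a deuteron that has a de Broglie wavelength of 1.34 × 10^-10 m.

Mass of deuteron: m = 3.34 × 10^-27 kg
3.66 × 10^-21 J (or 0.0228 eV)

From λ = h/√(2mKE), we solve for KE:

λ² = h²/(2mKE)
KE = h²/(2mλ²)
KE = (6.626 × 10^-34 J·s)² / (2 × 3.34 × 10^-27 kg × (1.34 × 10^-10 m)²)
KE = 3.66 × 10^-21 J
KE = 0.0228 eV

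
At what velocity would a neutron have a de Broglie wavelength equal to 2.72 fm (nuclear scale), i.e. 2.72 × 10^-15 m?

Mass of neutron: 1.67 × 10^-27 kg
1.46 × 10^8 m/s

From λ = h/(mv), solve for v:

v = h/(mλ)
v = (6.626 × 10^-34 J·s) / (1.67 × 10^-27 kg × 2.72 × 10^-15 m)
v = 1.46 × 10^8 m/s

Note: This velocity is 48.7% of the speed of light, so relativistic corrections would be needed for a more accurate calculation.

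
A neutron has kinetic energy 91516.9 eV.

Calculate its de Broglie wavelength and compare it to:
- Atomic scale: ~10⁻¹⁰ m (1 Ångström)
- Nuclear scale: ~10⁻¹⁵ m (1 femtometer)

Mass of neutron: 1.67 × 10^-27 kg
λ = 9.47 × 10^-14 m, which is between nuclear and atomic scales.

Using λ = h/√(2mKE):

KE = 91516.9 eV = 1.466 × 10^-14 J

λ = h/√(2mKE)
λ = (6.626 × 10^-34 J·s) / √(2 × 1.67 × 10^-27 kg × 1.466 × 10^-14 J)
λ = 9.47 × 10^-14 m

Comparison:
- Atomic scale (10⁻¹⁰ m): λ is 0.00095× this size
- Nuclear scale (10⁻¹⁵ m): λ is 95× this size

The wavelength is between nuclear and atomic scales.

This wavelength is appropriate for probing atomic structure but too large for nuclear physics experiments.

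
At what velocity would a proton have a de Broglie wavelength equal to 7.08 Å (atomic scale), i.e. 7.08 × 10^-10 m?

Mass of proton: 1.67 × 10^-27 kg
5.60 × 10^2 m/s

From λ = h/(mv), solve for v:

v = h/(mλ)
v = (6.626 × 10^-34 J·s) / (1.67 × 10^-27 kg × 7.08 × 10^-10 m)
v = 5.60 × 10^2 m/s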